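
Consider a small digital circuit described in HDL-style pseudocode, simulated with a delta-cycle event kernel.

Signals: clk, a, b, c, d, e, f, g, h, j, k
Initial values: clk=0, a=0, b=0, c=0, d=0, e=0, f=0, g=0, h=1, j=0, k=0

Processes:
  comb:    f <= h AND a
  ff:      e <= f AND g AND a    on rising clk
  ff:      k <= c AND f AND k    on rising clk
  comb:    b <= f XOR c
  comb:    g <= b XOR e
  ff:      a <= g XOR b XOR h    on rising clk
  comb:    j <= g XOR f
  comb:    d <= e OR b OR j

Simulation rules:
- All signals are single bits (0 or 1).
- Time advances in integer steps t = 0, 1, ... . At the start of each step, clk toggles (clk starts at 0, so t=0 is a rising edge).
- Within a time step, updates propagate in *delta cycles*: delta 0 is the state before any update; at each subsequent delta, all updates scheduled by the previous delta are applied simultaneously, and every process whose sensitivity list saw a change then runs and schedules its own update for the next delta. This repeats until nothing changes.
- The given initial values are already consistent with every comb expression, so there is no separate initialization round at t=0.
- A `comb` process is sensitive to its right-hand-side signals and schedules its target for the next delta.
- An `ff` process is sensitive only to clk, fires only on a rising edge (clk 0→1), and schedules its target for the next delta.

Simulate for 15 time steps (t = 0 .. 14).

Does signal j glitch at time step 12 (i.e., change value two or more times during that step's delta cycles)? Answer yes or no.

yes

t=0 Δ0: b=0 d=0 clk=0 e=0 g=0 c=0 a=0 f=0 h=1 k=0 j=0
  Δ1: clk:0→1
  Δ2: a:0→1
  Δ3: f:0→1
  Δ4: b:0→1, j:0→1
  Δ5: d:0→1, g:0→1
  Δ6: j:1→0
  (6Δ to stable)
t=1 Δ0: b=1 d=1 clk=1 e=0 g=1 c=0 a=1 f=1 h=1 k=0 j=0
  Δ1: clk:1→0
  (1Δ to stable)
t=2 Δ0: b=1 d=1 clk=0 e=0 g=1 c=0 a=1 f=1 h=1 k=0 j=0
  Δ1: clk:0→1
  Δ2: e:0→1
  Δ3: g:1→0
  Δ4: j:0→1
  (4Δ to stable)
t=3 Δ0: b=1 d=1 clk=1 e=1 g=0 c=0 a=1 f=1 h=1 k=0 j=1
  Δ1: clk:1→0
  (1Δ to stable)
t=4 Δ0: b=1 d=1 clk=0 e=1 g=0 c=0 a=1 f=1 h=1 k=0 j=1
  Δ1: clk:0→1
  Δ2: e:1→0, a:1→0
  Δ3: g:0→1, f:1→0
  Δ4: b:1→0
  Δ5: g:1→0
  Δ6: j:1→0
  Δ7: d:1→0
  (7Δ to stable)
t=5 Δ0: b=0 d=0 clk=1 e=0 g=0 c=0 a=0 f=0 h=1 k=0 j=0
  Δ1: clk:1→0
  (1Δ to stable)
t=6 Δ0: b=0 d=0 clk=0 e=0 g=0 c=0 a=0 f=0 h=1 k=0 j=0
  Δ1: clk:0→1
  Δ2: a:0→1
  Δ3: f:0→1
  Δ4: b:0→1, j:0→1
  Δ5: d:0→1, g:0→1
  Δ6: j:1→0
  (6Δ to stable)
t=7 Δ0: b=1 d=1 clk=1 e=0 g=1 c=0 a=1 f=1 h=1 k=0 j=0
  Δ1: clk:1→0
  (1Δ to stable)
t=8 Δ0: b=1 d=1 clk=0 e=0 g=1 c=0 a=1 f=1 h=1 k=0 j=0
  Δ1: clk:0→1
  Δ2: e:0→1
  Δ3: g:1→0
  Δ4: j:0→1
  (4Δ to stable)
t=9 Δ0: b=1 d=1 clk=1 e=1 g=0 c=0 a=1 f=1 h=1 k=0 j=1
  Δ1: clk:1→0
  (1Δ to stable)
t=10 Δ0: b=1 d=1 clk=0 e=1 g=0 c=0 a=1 f=1 h=1 k=0 j=1
  Δ1: clk:0→1
  Δ2: e:1→0, a:1→0
  Δ3: g:0→1, f:1→0
  Δ4: b:1→0
  Δ5: g:1→0
  Δ6: j:1→0
  Δ7: d:1→0
  (7Δ to stable)
t=11 Δ0: b=0 d=0 clk=1 e=0 g=0 c=0 a=0 f=0 h=1 k=0 j=0
  Δ1: clk:1→0
  (1Δ to stable)
t=12 Δ0: b=0 d=0 clk=0 e=0 g=0 c=0 a=0 f=0 h=1 k=0 j=0
  Δ1: clk:0→1
  Δ2: a:0→1
  Δ3: f:0→1
  Δ4: b:0→1, j:0→1
  Δ5: d:0→1, g:0→1
  Δ6: j:1→0
  (6Δ to stable)
t=13 Δ0: b=1 d=1 clk=1 e=0 g=1 c=0 a=1 f=1 h=1 k=0 j=0
  Δ1: clk:1→0
  (1Δ to stable)
t=14 Δ0: b=1 d=1 clk=0 e=0 g=1 c=0 a=1 f=1 h=1 k=0 j=0
  Δ1: clk:0→1
  Δ2: e:0→1
  Δ3: g:1→0
  Δ4: j:0→1
  (4Δ to stable)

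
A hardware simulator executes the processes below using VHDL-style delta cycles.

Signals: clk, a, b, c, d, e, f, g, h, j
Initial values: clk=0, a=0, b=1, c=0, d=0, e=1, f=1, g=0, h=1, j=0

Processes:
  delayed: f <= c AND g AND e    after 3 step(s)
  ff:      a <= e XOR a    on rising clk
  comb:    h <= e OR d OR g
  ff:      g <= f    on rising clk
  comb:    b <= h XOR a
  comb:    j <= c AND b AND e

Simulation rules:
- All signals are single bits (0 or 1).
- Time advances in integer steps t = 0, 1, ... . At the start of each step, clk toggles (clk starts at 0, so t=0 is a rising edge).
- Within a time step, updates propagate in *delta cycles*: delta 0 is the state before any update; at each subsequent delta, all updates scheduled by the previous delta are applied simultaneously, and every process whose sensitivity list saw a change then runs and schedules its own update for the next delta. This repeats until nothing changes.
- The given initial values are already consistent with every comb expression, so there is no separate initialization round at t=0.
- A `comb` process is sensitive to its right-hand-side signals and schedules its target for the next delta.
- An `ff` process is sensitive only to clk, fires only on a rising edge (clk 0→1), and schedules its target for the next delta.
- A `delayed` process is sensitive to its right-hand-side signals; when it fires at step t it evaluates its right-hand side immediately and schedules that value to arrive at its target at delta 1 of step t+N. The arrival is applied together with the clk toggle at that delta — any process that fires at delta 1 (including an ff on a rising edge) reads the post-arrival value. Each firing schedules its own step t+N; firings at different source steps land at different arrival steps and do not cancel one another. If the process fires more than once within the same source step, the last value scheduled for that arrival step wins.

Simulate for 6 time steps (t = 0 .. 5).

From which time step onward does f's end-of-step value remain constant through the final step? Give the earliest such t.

t=0 Δ0: a=0 clk=0 j=0 h=1 d=0 f=1 g=0 c=0 e=1 b=1
  Δ1: clk:0→1
  Δ2: a:0→1, g:0→1
  Δ3: b:1→0
  (3Δ to stable)
t=1 Δ0: a=1 clk=1 j=0 h=1 d=0 f=1 g=1 c=0 e=1 b=0
  Δ1: clk:1→0
  (1Δ to stable)
t=2 Δ0: a=1 clk=0 j=0 h=1 d=0 f=1 g=1 c=0 e=1 b=0
  Δ1: clk:0→1
  Δ2: a:1→0
  Δ3: b:0→1
  (3Δ to stable)
t=3 Δ0: a=0 clk=1 j=0 h=1 d=0 f=1 g=1 c=0 e=1 b=1
  Δ1: clk:1→0, f:1→0
  (1Δ to stable)
t=4 Δ0: a=0 clk=0 j=0 h=1 d=0 f=0 g=1 c=0 e=1 b=1
  Δ1: clk:0→1
  Δ2: a:0→1, g:1→0
  Δ3: b:1→0
  (3Δ to stable)
t=5 Δ0: a=1 clk=1 j=0 h=1 d=0 f=0 g=0 c=0 e=1 b=0
  Δ1: clk:1→0
  (1Δ to stable)

3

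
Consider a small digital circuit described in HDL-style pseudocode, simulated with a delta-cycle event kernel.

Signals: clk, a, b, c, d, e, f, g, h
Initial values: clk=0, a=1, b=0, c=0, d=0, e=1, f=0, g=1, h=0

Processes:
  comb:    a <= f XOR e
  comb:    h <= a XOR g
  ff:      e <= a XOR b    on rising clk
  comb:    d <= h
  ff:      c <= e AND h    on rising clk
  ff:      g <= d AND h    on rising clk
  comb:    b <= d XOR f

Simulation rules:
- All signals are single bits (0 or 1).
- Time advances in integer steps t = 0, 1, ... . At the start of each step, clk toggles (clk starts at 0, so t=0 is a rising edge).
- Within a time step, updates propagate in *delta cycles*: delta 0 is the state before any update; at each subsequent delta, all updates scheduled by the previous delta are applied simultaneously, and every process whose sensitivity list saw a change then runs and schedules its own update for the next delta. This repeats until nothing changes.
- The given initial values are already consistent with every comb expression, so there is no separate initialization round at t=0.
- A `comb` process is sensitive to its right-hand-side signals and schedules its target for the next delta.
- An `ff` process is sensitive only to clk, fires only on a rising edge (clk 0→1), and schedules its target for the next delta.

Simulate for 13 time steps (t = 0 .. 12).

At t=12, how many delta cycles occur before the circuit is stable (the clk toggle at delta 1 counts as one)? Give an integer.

[bits: f,c,g,h,b,e,d,clk,a]
t=0: Δ0=001001001 Δ1=001001011 Δ2=000001011 Δ3=000101011 Δ4=000101111 Δ5=000111111 | 5Δ
t=1: Δ0=000111111 Δ1=000111101 | 1Δ
t=2: Δ0=000111101 Δ1=000111111 Δ2=011110111 Δ3=011010110 Δ4=011110010 Δ5=011100110 Δ6=011110110 | 6Δ
t=3: Δ0=011110110 Δ1=011110100 | 1Δ
t=4: Δ0=011110100 Δ1=011110110 Δ2=001111110 Δ3=001111111 Δ4=001011111 Δ5=001011011 Δ6=001001011 | 6Δ
t=5: Δ0=001001011 Δ1=001001001 | 1Δ
t=6: Δ0=001001001 Δ1=001001011 Δ2=000001011 Δ3=000101011 Δ4=000101111 Δ5=000111111 | 5Δ
t=7: Δ0=000111111 Δ1=000111101 | 1Δ
t=8: Δ0=000111101 Δ1=000111111 Δ2=011110111 Δ3=011010110 Δ4=011110010 Δ5=011100110 Δ6=011110110 | 6Δ
t=9: Δ0=011110110 Δ1=011110100 | 1Δ
t=10: Δ0=011110100 Δ1=011110110 Δ2=001111110 Δ3=001111111 Δ4=001011111 Δ5=001011011 Δ6=001001011 | 6Δ
t=11: Δ0=001001011 Δ1=001001001 | 1Δ
t=12: Δ0=001001001 Δ1=001001011 Δ2=000001011 Δ3=000101011 Δ4=000101111 Δ5=000111111 | 5Δ

5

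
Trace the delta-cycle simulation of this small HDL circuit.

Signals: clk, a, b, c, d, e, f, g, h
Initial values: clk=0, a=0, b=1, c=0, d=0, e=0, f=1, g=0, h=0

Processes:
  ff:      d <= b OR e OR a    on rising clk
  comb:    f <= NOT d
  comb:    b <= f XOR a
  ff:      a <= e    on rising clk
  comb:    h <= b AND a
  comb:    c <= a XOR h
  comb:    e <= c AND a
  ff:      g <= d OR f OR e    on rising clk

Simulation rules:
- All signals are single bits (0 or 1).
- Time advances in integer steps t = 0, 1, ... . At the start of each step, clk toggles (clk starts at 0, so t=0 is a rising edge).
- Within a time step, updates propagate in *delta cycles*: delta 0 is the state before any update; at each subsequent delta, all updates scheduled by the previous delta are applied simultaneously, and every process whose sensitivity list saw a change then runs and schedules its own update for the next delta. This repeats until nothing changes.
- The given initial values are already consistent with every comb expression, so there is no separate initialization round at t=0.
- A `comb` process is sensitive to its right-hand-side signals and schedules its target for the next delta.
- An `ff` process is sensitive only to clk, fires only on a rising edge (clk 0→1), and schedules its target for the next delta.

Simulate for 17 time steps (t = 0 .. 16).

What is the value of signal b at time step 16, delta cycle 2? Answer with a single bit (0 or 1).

t0.Δ0 a=0 f=1 d=0 g=0 clk=0 h=0 b=1 e=0 c=0
t0.Δ1 a=0 f=1 d=0 g=0 clk=1 h=0 b=1 e=0 c=0
t0.Δ2 a=0 f=1 d=1 g=1 clk=1 h=0 b=1 e=0 c=0
t0.Δ3 a=0 f=0 d=1 g=1 clk=1 h=0 b=1 e=0 c=0
t0.Δ4 a=0 f=0 d=1 g=1 clk=1 h=0 b=0 e=0 c=0
t1.Δ0 a=0 f=0 d=1 g=1 clk=1 h=0 b=0 e=0 c=0
t1.Δ1 a=0 f=0 d=1 g=1 clk=0 h=0 b=0 e=0 c=0
t2.Δ0 a=0 f=0 d=1 g=1 clk=0 h=0 b=0 e=0 c=0
t2.Δ1 a=0 f=0 d=1 g=1 clk=1 h=0 b=0 e=0 c=0
t2.Δ2 a=0 f=0 d=0 g=1 clk=1 h=0 b=0 e=0 c=0
t2.Δ3 a=0 f=1 d=0 g=1 clk=1 h=0 b=0 e=0 c=0
t2.Δ4 a=0 f=1 d=0 g=1 clk=1 h=0 b=1 e=0 c=0
t3.Δ0 a=0 f=1 d=0 g=1 clk=1 h=0 b=1 e=0 c=0
t3.Δ1 a=0 f=1 d=0 g=1 clk=0 h=0 b=1 e=0 c=0
t4.Δ0 a=0 f=1 d=0 g=1 clk=0 h=0 b=1 e=0 c=0
t4.Δ1 a=0 f=1 d=0 g=1 clk=1 h=0 b=1 e=0 c=0
t4.Δ2 a=0 f=1 d=1 g=1 clk=1 h=0 b=1 e=0 c=0
t4.Δ3 a=0 f=0 d=1 g=1 clk=1 h=0 b=1 e=0 c=0
t4.Δ4 a=0 f=0 d=1 g=1 clk=1 h=0 b=0 e=0 c=0
t5.Δ0 a=0 f=0 d=1 g=1 clk=1 h=0 b=0 e=0 c=0
t5.Δ1 a=0 f=0 d=1 g=1 clk=0 h=0 b=0 e=0 c=0
t6.Δ0 a=0 f=0 d=1 g=1 clk=0 h=0 b=0 e=0 c=0
t6.Δ1 a=0 f=0 d=1 g=1 clk=1 h=0 b=0 e=0 c=0
t6.Δ2 a=0 f=0 d=0 g=1 clk=1 h=0 b=0 e=0 c=0
t6.Δ3 a=0 f=1 d=0 g=1 clk=1 h=0 b=0 e=0 c=0
t6.Δ4 a=0 f=1 d=0 g=1 clk=1 h=0 b=1 e=0 c=0
t7.Δ0 a=0 f=1 d=0 g=1 clk=1 h=0 b=1 e=0 c=0
t7.Δ1 a=0 f=1 d=0 g=1 clk=0 h=0 b=1 e=0 c=0
t8.Δ0 a=0 f=1 d=0 g=1 clk=0 h=0 b=1 e=0 c=0
t8.Δ1 a=0 f=1 d=0 g=1 clk=1 h=0 b=1 e=0 c=0
t8.Δ2 a=0 f=1 d=1 g=1 clk=1 h=0 b=1 e=0 c=0
t8.Δ3 a=0 f=0 d=1 g=1 clk=1 h=0 b=1 e=0 c=0
t8.Δ4 a=0 f=0 d=1 g=1 clk=1 h=0 b=0 e=0 c=0
t9.Δ0 a=0 f=0 d=1 g=1 clk=1 h=0 b=0 e=0 c=0
t9.Δ1 a=0 f=0 d=1 g=1 clk=0 h=0 b=0 e=0 c=0
t10.Δ0 a=0 f=0 d=1 g=1 clk=0 h=0 b=0 e=0 c=0
t10.Δ1 a=0 f=0 d=1 g=1 clk=1 h=0 b=0 e=0 c=0
t10.Δ2 a=0 f=0 d=0 g=1 clk=1 h=0 b=0 e=0 c=0
t10.Δ3 a=0 f=1 d=0 g=1 clk=1 h=0 b=0 e=0 c=0
t10.Δ4 a=0 f=1 d=0 g=1 clk=1 h=0 b=1 e=0 c=0
t11.Δ0 a=0 f=1 d=0 g=1 clk=1 h=0 b=1 e=0 c=0
t11.Δ1 a=0 f=1 d=0 g=1 clk=0 h=0 b=1 e=0 c=0
t12.Δ0 a=0 f=1 d=0 g=1 clk=0 h=0 b=1 e=0 c=0
t12.Δ1 a=0 f=1 d=0 g=1 clk=1 h=0 b=1 e=0 c=0
t12.Δ2 a=0 f=1 d=1 g=1 clk=1 h=0 b=1 e=0 c=0
t12.Δ3 a=0 f=0 d=1 g=1 clk=1 h=0 b=1 e=0 c=0
t12.Δ4 a=0 f=0 d=1 g=1 clk=1 h=0 b=0 e=0 c=0
t13.Δ0 a=0 f=0 d=1 g=1 clk=1 h=0 b=0 e=0 c=0
t13.Δ1 a=0 f=0 d=1 g=1 clk=0 h=0 b=0 e=0 c=0
t14.Δ0 a=0 f=0 d=1 g=1 clk=0 h=0 b=0 e=0 c=0
t14.Δ1 a=0 f=0 d=1 g=1 clk=1 h=0 b=0 e=0 c=0
t14.Δ2 a=0 f=0 d=0 g=1 clk=1 h=0 b=0 e=0 c=0
t14.Δ3 a=0 f=1 d=0 g=1 clk=1 h=0 b=0 e=0 c=0
t14.Δ4 a=0 f=1 d=0 g=1 clk=1 h=0 b=1 e=0 c=0
t15.Δ0 a=0 f=1 d=0 g=1 clk=1 h=0 b=1 e=0 c=0
t15.Δ1 a=0 f=1 d=0 g=1 clk=0 h=0 b=1 e=0 c=0
t16.Δ0 a=0 f=1 d=0 g=1 clk=0 h=0 b=1 e=0 c=0
t16.Δ1 a=0 f=1 d=0 g=1 clk=1 h=0 b=1 e=0 c=0
t16.Δ2 a=0 f=1 d=1 g=1 clk=1 h=0 b=1 e=0 c=0
t16.Δ3 a=0 f=0 d=1 g=1 clk=1 h=0 b=1 e=0 c=0
t16.Δ4 a=0 f=0 d=1 g=1 clk=1 h=0 b=0 e=0 c=0

1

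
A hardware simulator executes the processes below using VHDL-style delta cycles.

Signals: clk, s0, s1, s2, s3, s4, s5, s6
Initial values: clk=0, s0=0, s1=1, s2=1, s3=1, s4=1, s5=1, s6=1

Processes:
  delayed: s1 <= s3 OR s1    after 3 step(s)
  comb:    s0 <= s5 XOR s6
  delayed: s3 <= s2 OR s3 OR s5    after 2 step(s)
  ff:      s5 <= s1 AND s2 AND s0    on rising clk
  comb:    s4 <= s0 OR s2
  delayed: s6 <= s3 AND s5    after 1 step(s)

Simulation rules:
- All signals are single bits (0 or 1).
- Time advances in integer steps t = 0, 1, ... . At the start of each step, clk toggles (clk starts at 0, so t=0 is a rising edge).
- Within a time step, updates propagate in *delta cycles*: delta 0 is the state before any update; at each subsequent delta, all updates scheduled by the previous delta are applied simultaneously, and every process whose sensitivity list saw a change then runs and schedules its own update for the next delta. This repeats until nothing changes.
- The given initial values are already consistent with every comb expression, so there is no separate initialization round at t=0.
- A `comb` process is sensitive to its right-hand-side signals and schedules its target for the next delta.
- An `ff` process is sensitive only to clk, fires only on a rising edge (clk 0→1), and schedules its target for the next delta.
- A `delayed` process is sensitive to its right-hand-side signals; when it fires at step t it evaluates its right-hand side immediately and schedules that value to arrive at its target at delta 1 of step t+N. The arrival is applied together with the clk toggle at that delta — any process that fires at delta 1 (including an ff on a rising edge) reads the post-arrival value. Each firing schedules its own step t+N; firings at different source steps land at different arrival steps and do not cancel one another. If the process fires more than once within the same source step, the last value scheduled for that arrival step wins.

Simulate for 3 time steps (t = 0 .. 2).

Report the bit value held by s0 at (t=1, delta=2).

0

[bits: s2,s1,clk,s6,s5,s0,s4,s3]
t=0: Δ0=11011011 Δ1=11111011 Δ2=11110011 Δ3=11110111 | 3Δ
t=1: Δ0=11110111 Δ1=11000111 Δ2=11000011 | 2Δ
t=2: Δ0=11000011 Δ1=11100011 | 1Δ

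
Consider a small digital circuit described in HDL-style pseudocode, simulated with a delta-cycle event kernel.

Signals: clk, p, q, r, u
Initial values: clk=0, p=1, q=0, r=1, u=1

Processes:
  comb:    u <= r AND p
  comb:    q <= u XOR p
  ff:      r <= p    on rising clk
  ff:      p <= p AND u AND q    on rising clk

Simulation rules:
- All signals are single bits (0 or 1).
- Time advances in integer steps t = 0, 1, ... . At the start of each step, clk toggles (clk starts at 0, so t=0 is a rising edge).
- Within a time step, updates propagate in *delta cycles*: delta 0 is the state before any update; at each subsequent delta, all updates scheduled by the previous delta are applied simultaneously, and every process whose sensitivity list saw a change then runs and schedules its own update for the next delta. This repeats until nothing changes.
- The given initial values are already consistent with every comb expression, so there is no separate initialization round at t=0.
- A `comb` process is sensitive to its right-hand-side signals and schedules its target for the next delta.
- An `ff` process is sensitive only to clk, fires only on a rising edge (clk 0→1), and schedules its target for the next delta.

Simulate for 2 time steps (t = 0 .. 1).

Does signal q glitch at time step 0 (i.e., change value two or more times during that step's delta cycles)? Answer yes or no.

yes

t=0 Δ0: clk=0 u=1 r=1 p=1 q=0
  Δ1: clk:0→1
  Δ2: p:1→0
  Δ3: u:1→0, q:0→1
  Δ4: q:1→0
  (4Δ to stable)
t=1 Δ0: clk=1 u=0 r=1 p=0 q=0
  Δ1: clk:1→0
  (1Δ to stable)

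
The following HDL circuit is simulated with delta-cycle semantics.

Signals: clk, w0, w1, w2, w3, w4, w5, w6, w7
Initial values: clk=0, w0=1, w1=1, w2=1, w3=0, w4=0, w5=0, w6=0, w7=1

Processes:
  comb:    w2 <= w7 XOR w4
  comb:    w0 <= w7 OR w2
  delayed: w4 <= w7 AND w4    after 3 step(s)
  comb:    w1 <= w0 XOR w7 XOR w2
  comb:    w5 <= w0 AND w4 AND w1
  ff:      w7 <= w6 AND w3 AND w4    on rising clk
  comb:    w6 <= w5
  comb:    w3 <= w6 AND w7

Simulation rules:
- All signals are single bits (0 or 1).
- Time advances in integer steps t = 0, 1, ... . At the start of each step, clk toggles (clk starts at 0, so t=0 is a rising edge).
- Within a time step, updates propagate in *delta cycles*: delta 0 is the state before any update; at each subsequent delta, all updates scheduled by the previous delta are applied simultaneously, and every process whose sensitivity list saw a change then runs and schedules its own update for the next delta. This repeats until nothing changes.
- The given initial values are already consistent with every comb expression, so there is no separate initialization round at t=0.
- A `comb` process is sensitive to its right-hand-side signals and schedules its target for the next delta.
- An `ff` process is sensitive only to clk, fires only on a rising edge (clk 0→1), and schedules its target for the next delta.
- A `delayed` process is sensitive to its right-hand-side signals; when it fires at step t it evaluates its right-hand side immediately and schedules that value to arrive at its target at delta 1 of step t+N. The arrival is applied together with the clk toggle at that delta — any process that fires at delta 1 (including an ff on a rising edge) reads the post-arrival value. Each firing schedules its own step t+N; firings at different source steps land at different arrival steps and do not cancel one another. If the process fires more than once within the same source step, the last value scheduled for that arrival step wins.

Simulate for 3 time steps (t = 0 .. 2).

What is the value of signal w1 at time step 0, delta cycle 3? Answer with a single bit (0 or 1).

[bits: w2,w3,w0,clk,w6,w1,w4,w7,w5]
t=0: Δ0=101001010 Δ1=101101010 Δ2=101101000 Δ3=001100000 Δ4=000101000 Δ5=000100000 | 5Δ
t=1: Δ0=000100000 Δ1=000000000 | 1Δ
t=2: Δ0=000000000 Δ1=000100000 | 1Δ

0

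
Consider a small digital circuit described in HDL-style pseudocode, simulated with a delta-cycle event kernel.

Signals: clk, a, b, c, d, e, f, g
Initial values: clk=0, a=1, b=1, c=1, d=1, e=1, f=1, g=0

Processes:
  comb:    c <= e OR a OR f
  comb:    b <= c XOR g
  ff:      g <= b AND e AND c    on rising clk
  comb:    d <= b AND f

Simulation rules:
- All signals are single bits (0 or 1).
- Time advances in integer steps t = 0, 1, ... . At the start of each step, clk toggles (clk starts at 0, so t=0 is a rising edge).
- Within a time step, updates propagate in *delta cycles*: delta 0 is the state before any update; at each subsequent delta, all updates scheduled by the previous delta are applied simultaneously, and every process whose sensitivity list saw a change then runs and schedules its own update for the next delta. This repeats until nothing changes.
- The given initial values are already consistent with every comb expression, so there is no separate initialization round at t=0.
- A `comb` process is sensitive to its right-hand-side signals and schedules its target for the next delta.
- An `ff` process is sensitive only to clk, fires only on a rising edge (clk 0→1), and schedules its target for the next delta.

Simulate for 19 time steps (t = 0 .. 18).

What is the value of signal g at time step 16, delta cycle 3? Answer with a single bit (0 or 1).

1

t=0 Δ0: b=1 d=1 c=1 f=1 e=1 g=0 a=1 clk=0
  Δ1: clk:0→1
  Δ2: g:0→1
  Δ3: b:1→0
  Δ4: d:1→0
  (4Δ to stable)
t=1 Δ0: b=0 d=0 c=1 f=1 e=1 g=1 a=1 clk=1
  Δ1: clk:1→0
  (1Δ to stable)
t=2 Δ0: b=0 d=0 c=1 f=1 e=1 g=1 a=1 clk=0
  Δ1: clk:0→1
  Δ2: g:1→0
  Δ3: b:0→1
  Δ4: d:0→1
  (4Δ to stable)
t=3 Δ0: b=1 d=1 c=1 f=1 e=1 g=0 a=1 clk=1
  Δ1: clk:1→0
  (1Δ to stable)
t=4 Δ0: b=1 d=1 c=1 f=1 e=1 g=0 a=1 clk=0
  Δ1: clk:0→1
  Δ2: g:0→1
  Δ3: b:1→0
  Δ4: d:1→0
  (4Δ to stable)
t=5 Δ0: b=0 d=0 c=1 f=1 e=1 g=1 a=1 clk=1
  Δ1: clk:1→0
  (1Δ to stable)
t=6 Δ0: b=0 d=0 c=1 f=1 e=1 g=1 a=1 clk=0
  Δ1: clk:0→1
  Δ2: g:1→0
  Δ3: b:0→1
  Δ4: d:0→1
  (4Δ to stable)
t=7 Δ0: b=1 d=1 c=1 f=1 e=1 g=0 a=1 clk=1
  Δ1: clk:1→0
  (1Δ to stable)
t=8 Δ0: b=1 d=1 c=1 f=1 e=1 g=0 a=1 clk=0
  Δ1: clk:0→1
  Δ2: g:0→1
  Δ3: b:1→0
  Δ4: d:1→0
  (4Δ to stable)
t=9 Δ0: b=0 d=0 c=1 f=1 e=1 g=1 a=1 clk=1
  Δ1: clk:1→0
  (1Δ to stable)
t=10 Δ0: b=0 d=0 c=1 f=1 e=1 g=1 a=1 clk=0
  Δ1: clk:0→1
  Δ2: g:1→0
  Δ3: b:0→1
  Δ4: d:0→1
  (4Δ to stable)
t=11 Δ0: b=1 d=1 c=1 f=1 e=1 g=0 a=1 clk=1
  Δ1: clk:1→0
  (1Δ to stable)
t=12 Δ0: b=1 d=1 c=1 f=1 e=1 g=0 a=1 clk=0
  Δ1: clk:0→1
  Δ2: g:0→1
  Δ3: b:1→0
  Δ4: d:1→0
  (4Δ to stable)
t=13 Δ0: b=0 d=0 c=1 f=1 e=1 g=1 a=1 clk=1
  Δ1: clk:1→0
  (1Δ to stable)
t=14 Δ0: b=0 d=0 c=1 f=1 e=1 g=1 a=1 clk=0
  Δ1: clk:0→1
  Δ2: g:1→0
  Δ3: b:0→1
  Δ4: d:0→1
  (4Δ to stable)
t=15 Δ0: b=1 d=1 c=1 f=1 e=1 g=0 a=1 clk=1
  Δ1: clk:1→0
  (1Δ to stable)
t=16 Δ0: b=1 d=1 c=1 f=1 e=1 g=0 a=1 clk=0
  Δ1: clk:0→1
  Δ2: g:0→1
  Δ3: b:1→0
  Δ4: d:1→0
  (4Δ to stable)
t=17 Δ0: b=0 d=0 c=1 f=1 e=1 g=1 a=1 clk=1
  Δ1: clk:1→0
  (1Δ to stable)
t=18 Δ0: b=0 d=0 c=1 f=1 e=1 g=1 a=1 clk=0
  Δ1: clk:0→1
  Δ2: g:1→0
  Δ3: b:0→1
  Δ4: d:0→1
  (4Δ to stable)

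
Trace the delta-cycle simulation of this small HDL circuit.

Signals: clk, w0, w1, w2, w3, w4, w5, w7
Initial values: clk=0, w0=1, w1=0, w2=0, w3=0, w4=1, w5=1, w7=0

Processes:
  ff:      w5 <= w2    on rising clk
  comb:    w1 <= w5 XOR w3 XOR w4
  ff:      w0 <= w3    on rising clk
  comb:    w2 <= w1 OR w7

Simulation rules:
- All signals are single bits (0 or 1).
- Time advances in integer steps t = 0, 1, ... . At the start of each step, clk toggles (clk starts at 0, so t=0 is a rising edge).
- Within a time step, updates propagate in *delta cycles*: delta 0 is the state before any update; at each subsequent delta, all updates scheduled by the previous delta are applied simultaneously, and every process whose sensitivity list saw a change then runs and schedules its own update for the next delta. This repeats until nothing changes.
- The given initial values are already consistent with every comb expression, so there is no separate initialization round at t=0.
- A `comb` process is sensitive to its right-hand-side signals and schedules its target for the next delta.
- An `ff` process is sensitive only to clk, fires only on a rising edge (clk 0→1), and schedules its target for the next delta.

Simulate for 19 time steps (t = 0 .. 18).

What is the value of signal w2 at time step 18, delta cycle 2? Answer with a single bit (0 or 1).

t0.Δ0 w5=1 w1=0 clk=0 w0=1 w4=1 w7=0 w3=0 w2=0
t0.Δ1 w5=1 w1=0 clk=1 w0=1 w4=1 w7=0 w3=0 w2=0
t0.Δ2 w5=0 w1=0 clk=1 w0=0 w4=1 w7=0 w3=0 w2=0
t0.Δ3 w5=0 w1=1 clk=1 w0=0 w4=1 w7=0 w3=0 w2=0
t0.Δ4 w5=0 w1=1 clk=1 w0=0 w4=1 w7=0 w3=0 w2=1
t1.Δ0 w5=0 w1=1 clk=1 w0=0 w4=1 w7=0 w3=0 w2=1
t1.Δ1 w5=0 w1=1 clk=0 w0=0 w4=1 w7=0 w3=0 w2=1
t2.Δ0 w5=0 w1=1 clk=0 w0=0 w4=1 w7=0 w3=0 w2=1
t2.Δ1 w5=0 w1=1 clk=1 w0=0 w4=1 w7=0 w3=0 w2=1
t2.Δ2 w5=1 w1=1 clk=1 w0=0 w4=1 w7=0 w3=0 w2=1
t2.Δ3 w5=1 w1=0 clk=1 w0=0 w4=1 w7=0 w3=0 w2=1
t2.Δ4 w5=1 w1=0 clk=1 w0=0 w4=1 w7=0 w3=0 w2=0
t3.Δ0 w5=1 w1=0 clk=1 w0=0 w4=1 w7=0 w3=0 w2=0
t3.Δ1 w5=1 w1=0 clk=0 w0=0 w4=1 w7=0 w3=0 w2=0
t4.Δ0 w5=1 w1=0 clk=0 w0=0 w4=1 w7=0 w3=0 w2=0
t4.Δ1 w5=1 w1=0 clk=1 w0=0 w4=1 w7=0 w3=0 w2=0
t4.Δ2 w5=0 w1=0 clk=1 w0=0 w4=1 w7=0 w3=0 w2=0
t4.Δ3 w5=0 w1=1 clk=1 w0=0 w4=1 w7=0 w3=0 w2=0
t4.Δ4 w5=0 w1=1 clk=1 w0=0 w4=1 w7=0 w3=0 w2=1
t5.Δ0 w5=0 w1=1 clk=1 w0=0 w4=1 w7=0 w3=0 w2=1
t5.Δ1 w5=0 w1=1 clk=0 w0=0 w4=1 w7=0 w3=0 w2=1
t6.Δ0 w5=0 w1=1 clk=0 w0=0 w4=1 w7=0 w3=0 w2=1
t6.Δ1 w5=0 w1=1 clk=1 w0=0 w4=1 w7=0 w3=0 w2=1
t6.Δ2 w5=1 w1=1 clk=1 w0=0 w4=1 w7=0 w3=0 w2=1
t6.Δ3 w5=1 w1=0 clk=1 w0=0 w4=1 w7=0 w3=0 w2=1
t6.Δ4 w5=1 w1=0 clk=1 w0=0 w4=1 w7=0 w3=0 w2=0
t7.Δ0 w5=1 w1=0 clk=1 w0=0 w4=1 w7=0 w3=0 w2=0
t7.Δ1 w5=1 w1=0 clk=0 w0=0 w4=1 w7=0 w3=0 w2=0
t8.Δ0 w5=1 w1=0 clk=0 w0=0 w4=1 w7=0 w3=0 w2=0
t8.Δ1 w5=1 w1=0 clk=1 w0=0 w4=1 w7=0 w3=0 w2=0
t8.Δ2 w5=0 w1=0 clk=1 w0=0 w4=1 w7=0 w3=0 w2=0
t8.Δ3 w5=0 w1=1 clk=1 w0=0 w4=1 w7=0 w3=0 w2=0
t8.Δ4 w5=0 w1=1 clk=1 w0=0 w4=1 w7=0 w3=0 w2=1
t9.Δ0 w5=0 w1=1 clk=1 w0=0 w4=1 w7=0 w3=0 w2=1
t9.Δ1 w5=0 w1=1 clk=0 w0=0 w4=1 w7=0 w3=0 w2=1
t10.Δ0 w5=0 w1=1 clk=0 w0=0 w4=1 w7=0 w3=0 w2=1
t10.Δ1 w5=0 w1=1 clk=1 w0=0 w4=1 w7=0 w3=0 w2=1
t10.Δ2 w5=1 w1=1 clk=1 w0=0 w4=1 w7=0 w3=0 w2=1
t10.Δ3 w5=1 w1=0 clk=1 w0=0 w4=1 w7=0 w3=0 w2=1
t10.Δ4 w5=1 w1=0 clk=1 w0=0 w4=1 w7=0 w3=0 w2=0
t11.Δ0 w5=1 w1=0 clk=1 w0=0 w4=1 w7=0 w3=0 w2=0
t11.Δ1 w5=1 w1=0 clk=0 w0=0 w4=1 w7=0 w3=0 w2=0
t12.Δ0 w5=1 w1=0 clk=0 w0=0 w4=1 w7=0 w3=0 w2=0
t12.Δ1 w5=1 w1=0 clk=1 w0=0 w4=1 w7=0 w3=0 w2=0
t12.Δ2 w5=0 w1=0 clk=1 w0=0 w4=1 w7=0 w3=0 w2=0
t12.Δ3 w5=0 w1=1 clk=1 w0=0 w4=1 w7=0 w3=0 w2=0
t12.Δ4 w5=0 w1=1 clk=1 w0=0 w4=1 w7=0 w3=0 w2=1
t13.Δ0 w5=0 w1=1 clk=1 w0=0 w4=1 w7=0 w3=0 w2=1
t13.Δ1 w5=0 w1=1 clk=0 w0=0 w4=1 w7=0 w3=0 w2=1
t14.Δ0 w5=0 w1=1 clk=0 w0=0 w4=1 w7=0 w3=0 w2=1
t14.Δ1 w5=0 w1=1 clk=1 w0=0 w4=1 w7=0 w3=0 w2=1
t14.Δ2 w5=1 w1=1 clk=1 w0=0 w4=1 w7=0 w3=0 w2=1
t14.Δ3 w5=1 w1=0 clk=1 w0=0 w4=1 w7=0 w3=0 w2=1
t14.Δ4 w5=1 w1=0 clk=1 w0=0 w4=1 w7=0 w3=0 w2=0
t15.Δ0 w5=1 w1=0 clk=1 w0=0 w4=1 w7=0 w3=0 w2=0
t15.Δ1 w5=1 w1=0 clk=0 w0=0 w4=1 w7=0 w3=0 w2=0
t16.Δ0 w5=1 w1=0 clk=0 w0=0 w4=1 w7=0 w3=0 w2=0
t16.Δ1 w5=1 w1=0 clk=1 w0=0 w4=1 w7=0 w3=0 w2=0
t16.Δ2 w5=0 w1=0 clk=1 w0=0 w4=1 w7=0 w3=0 w2=0
t16.Δ3 w5=0 w1=1 clk=1 w0=0 w4=1 w7=0 w3=0 w2=0
t16.Δ4 w5=0 w1=1 clk=1 w0=0 w4=1 w7=0 w3=0 w2=1
t17.Δ0 w5=0 w1=1 clk=1 w0=0 w4=1 w7=0 w3=0 w2=1
t17.Δ1 w5=0 w1=1 clk=0 w0=0 w4=1 w7=0 w3=0 w2=1
t18.Δ0 w5=0 w1=1 clk=0 w0=0 w4=1 w7=0 w3=0 w2=1
t18.Δ1 w5=0 w1=1 clk=1 w0=0 w4=1 w7=0 w3=0 w2=1
t18.Δ2 w5=1 w1=1 clk=1 w0=0 w4=1 w7=0 w3=0 w2=1
t18.Δ3 w5=1 w1=0 clk=1 w0=0 w4=1 w7=0 w3=0 w2=1
t18.Δ4 w5=1 w1=0 clk=1 w0=0 w4=1 w7=0 w3=0 w2=0

1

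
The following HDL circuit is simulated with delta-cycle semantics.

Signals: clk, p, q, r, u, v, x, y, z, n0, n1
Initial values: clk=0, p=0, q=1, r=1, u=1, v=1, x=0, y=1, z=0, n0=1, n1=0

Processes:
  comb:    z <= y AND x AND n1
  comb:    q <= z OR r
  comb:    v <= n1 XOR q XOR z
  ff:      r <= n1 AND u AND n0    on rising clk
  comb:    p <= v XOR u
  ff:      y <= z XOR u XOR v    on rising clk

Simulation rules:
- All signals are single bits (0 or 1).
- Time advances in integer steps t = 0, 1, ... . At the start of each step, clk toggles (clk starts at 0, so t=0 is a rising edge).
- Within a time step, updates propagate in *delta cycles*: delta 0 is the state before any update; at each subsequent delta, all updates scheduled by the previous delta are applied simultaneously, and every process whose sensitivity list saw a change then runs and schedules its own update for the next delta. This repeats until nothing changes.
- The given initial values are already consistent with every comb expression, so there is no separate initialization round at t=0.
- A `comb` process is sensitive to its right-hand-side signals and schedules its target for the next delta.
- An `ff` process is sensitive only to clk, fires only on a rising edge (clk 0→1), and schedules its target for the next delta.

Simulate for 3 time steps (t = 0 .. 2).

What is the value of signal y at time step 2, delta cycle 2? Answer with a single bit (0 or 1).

1

[bits: q,v,clk,y,z,p,n1,u,x,n0,r]
t=0: Δ0=11010001011 Δ1=11110001011 Δ2=11100001010 Δ3=01100001010 Δ4=00100001010 Δ5=00100101010 | 5Δ
t=1: Δ0=00100101010 Δ1=00000101010 | 1Δ
t=2: Δ0=00000101010 Δ1=00100101010 Δ2=00110101010 | 2Δ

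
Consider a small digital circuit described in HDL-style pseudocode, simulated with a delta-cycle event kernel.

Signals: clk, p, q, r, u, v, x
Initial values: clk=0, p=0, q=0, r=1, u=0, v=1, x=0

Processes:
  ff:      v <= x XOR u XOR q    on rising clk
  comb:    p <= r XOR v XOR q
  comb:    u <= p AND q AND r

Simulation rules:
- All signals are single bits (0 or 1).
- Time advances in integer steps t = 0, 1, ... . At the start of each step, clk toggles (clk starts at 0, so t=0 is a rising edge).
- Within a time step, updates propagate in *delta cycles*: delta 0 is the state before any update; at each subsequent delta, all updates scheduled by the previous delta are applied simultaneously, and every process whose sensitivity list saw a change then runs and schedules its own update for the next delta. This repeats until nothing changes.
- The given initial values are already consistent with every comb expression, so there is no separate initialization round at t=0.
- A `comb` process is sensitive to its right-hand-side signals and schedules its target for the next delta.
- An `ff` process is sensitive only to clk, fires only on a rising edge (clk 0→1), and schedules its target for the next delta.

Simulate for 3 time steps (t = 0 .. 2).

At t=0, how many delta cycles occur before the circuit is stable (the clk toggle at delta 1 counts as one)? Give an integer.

3

[bits: x,q,u,clk,r,v,p]
t=0: Δ0=0000110 Δ1=0001110 Δ2=0001100 Δ3=0001101 | 3Δ
t=1: Δ0=0001101 Δ1=0000101 | 1Δ
t=2: Δ0=0000101 Δ1=0001101 | 1Δ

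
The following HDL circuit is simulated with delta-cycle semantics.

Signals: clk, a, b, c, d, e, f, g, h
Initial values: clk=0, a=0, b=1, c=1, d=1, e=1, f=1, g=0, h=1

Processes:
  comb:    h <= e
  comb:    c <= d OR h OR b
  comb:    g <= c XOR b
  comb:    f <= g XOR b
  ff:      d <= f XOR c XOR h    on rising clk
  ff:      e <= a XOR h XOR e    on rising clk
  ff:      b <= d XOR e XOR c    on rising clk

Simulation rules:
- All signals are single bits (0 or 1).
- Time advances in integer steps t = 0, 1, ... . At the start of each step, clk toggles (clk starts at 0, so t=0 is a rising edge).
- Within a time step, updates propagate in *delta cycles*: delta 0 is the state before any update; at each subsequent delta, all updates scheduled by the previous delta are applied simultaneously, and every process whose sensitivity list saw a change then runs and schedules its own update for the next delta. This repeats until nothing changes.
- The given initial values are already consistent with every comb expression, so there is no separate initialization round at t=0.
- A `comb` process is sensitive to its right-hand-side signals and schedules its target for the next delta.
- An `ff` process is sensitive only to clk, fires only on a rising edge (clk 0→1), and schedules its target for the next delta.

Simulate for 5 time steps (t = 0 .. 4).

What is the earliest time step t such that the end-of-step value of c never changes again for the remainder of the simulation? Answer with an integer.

t=0 Δ0: b=1 d=1 h=1 g=0 e=1 c=1 a=0 clk=0 f=1
  Δ1: clk:0→1
  Δ2: e:1→0
  Δ3: h:1→0
  (3Δ to stable)
t=1 Δ0: b=1 d=1 h=0 g=0 e=0 c=1 a=0 clk=1 f=1
  Δ1: clk:1→0
  (1Δ to stable)
t=2 Δ0: b=1 d=1 h=0 g=0 e=0 c=1 a=0 clk=0 f=1
  Δ1: clk:0→1
  Δ2: b:1→0, d:1→0
  Δ3: g:0→1, c:1→0, f:1→0
  Δ4: g:1→0, f:0→1
  Δ5: f:1→0
  (5Δ to stable)
t=3 Δ0: b=0 d=0 h=0 g=0 e=0 c=0 a=0 clk=1 f=0
  Δ1: clk:1→0
  (1Δ to stable)
t=4 Δ0: b=0 d=0 h=0 g=0 e=0 c=0 a=0 clk=0 f=0
  Δ1: clk:0→1
  (1Δ to stable)

2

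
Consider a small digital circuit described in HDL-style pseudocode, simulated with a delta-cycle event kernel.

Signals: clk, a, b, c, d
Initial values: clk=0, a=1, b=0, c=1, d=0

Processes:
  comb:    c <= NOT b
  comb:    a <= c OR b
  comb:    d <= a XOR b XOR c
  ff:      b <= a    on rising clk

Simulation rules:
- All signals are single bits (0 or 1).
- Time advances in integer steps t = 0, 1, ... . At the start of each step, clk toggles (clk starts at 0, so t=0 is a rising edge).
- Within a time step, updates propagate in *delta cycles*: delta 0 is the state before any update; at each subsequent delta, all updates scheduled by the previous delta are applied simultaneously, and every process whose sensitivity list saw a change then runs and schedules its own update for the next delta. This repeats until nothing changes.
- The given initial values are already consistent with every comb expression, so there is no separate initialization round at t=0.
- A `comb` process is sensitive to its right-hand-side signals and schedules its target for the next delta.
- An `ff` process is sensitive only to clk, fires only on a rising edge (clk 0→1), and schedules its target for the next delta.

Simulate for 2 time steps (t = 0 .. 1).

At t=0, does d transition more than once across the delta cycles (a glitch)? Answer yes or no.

yes

t0.Δ0 d=0 a=1 clk=0 c=1 b=0
t0.Δ1 d=0 a=1 clk=1 c=1 b=0
t0.Δ2 d=0 a=1 clk=1 c=1 b=1
t0.Δ3 d=1 a=1 clk=1 c=0 b=1
t0.Δ4 d=0 a=1 clk=1 c=0 b=1
t1.Δ0 d=0 a=1 clk=1 c=0 b=1
t1.Δ1 d=0 a=1 clk=0 c=0 b=1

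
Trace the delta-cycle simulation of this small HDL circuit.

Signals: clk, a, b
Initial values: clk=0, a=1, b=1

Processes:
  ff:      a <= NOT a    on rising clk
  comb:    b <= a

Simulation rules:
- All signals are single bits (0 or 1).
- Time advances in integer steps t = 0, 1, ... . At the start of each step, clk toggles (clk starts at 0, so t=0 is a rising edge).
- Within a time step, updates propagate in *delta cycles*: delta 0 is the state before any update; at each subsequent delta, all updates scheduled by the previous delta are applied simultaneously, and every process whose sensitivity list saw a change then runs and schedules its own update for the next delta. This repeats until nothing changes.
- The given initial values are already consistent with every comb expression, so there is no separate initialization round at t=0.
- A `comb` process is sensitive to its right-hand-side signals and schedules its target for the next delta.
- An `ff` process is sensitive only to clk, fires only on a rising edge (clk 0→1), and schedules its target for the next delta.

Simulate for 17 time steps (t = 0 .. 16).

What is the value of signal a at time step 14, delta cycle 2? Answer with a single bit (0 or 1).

t=0 Δ0: clk=0 b=1 a=1
  Δ1: clk:0→1
  Δ2: a:1→0
  Δ3: b:1→0
  (3Δ to stable)
t=1 Δ0: clk=1 b=0 a=0
  Δ1: clk:1→0
  (1Δ to stable)
t=2 Δ0: clk=0 b=0 a=0
  Δ1: clk:0→1
  Δ2: a:0→1
  Δ3: b:0→1
  (3Δ to stable)
t=3 Δ0: clk=1 b=1 a=1
  Δ1: clk:1→0
  (1Δ to stable)
t=4 Δ0: clk=0 b=1 a=1
  Δ1: clk:0→1
  Δ2: a:1→0
  Δ3: b:1→0
  (3Δ to stable)
t=5 Δ0: clk=1 b=0 a=0
  Δ1: clk:1→0
  (1Δ to stable)
t=6 Δ0: clk=0 b=0 a=0
  Δ1: clk:0→1
  Δ2: a:0→1
  Δ3: b:0→1
  (3Δ to stable)
t=7 Δ0: clk=1 b=1 a=1
  Δ1: clk:1→0
  (1Δ to stable)
t=8 Δ0: clk=0 b=1 a=1
  Δ1: clk:0→1
  Δ2: a:1→0
  Δ3: b:1→0
  (3Δ to stable)
t=9 Δ0: clk=1 b=0 a=0
  Δ1: clk:1→0
  (1Δ to stable)
t=10 Δ0: clk=0 b=0 a=0
  Δ1: clk:0→1
  Δ2: a:0→1
  Δ3: b:0→1
  (3Δ to stable)
t=11 Δ0: clk=1 b=1 a=1
  Δ1: clk:1→0
  (1Δ to stable)
t=12 Δ0: clk=0 b=1 a=1
  Δ1: clk:0→1
  Δ2: a:1→0
  Δ3: b:1→0
  (3Δ to stable)
t=13 Δ0: clk=1 b=0 a=0
  Δ1: clk:1→0
  (1Δ to stable)
t=14 Δ0: clk=0 b=0 a=0
  Δ1: clk:0→1
  Δ2: a:0→1
  Δ3: b:0→1
  (3Δ to stable)
t=15 Δ0: clk=1 b=1 a=1
  Δ1: clk:1→0
  (1Δ to stable)
t=16 Δ0: clk=0 b=1 a=1
  Δ1: clk:0→1
  Δ2: a:1→0
  Δ3: b:1→0
  (3Δ to stable)

1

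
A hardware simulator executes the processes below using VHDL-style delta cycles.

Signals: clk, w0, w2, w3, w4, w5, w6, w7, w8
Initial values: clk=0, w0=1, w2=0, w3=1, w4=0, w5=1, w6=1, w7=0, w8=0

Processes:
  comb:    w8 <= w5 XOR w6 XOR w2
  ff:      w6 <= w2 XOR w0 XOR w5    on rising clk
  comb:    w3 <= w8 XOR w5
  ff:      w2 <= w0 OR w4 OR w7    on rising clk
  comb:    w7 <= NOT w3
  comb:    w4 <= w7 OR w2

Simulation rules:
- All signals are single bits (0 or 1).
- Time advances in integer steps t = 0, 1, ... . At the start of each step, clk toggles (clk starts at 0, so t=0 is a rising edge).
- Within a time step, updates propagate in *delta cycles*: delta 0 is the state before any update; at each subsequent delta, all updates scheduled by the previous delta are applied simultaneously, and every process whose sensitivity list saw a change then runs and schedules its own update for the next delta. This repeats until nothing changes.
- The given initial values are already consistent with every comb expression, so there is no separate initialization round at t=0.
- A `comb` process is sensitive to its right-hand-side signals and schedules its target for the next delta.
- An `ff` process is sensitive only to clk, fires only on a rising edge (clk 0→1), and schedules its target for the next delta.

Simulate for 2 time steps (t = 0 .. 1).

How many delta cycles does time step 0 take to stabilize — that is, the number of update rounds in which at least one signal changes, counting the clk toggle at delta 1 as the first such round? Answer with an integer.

3

t=0 Δ0: w2=0 w7=0 w6=1 clk=0 w0=1 w5=1 w3=1 w8=0 w4=0
  Δ1: clk:0→1
  Δ2: w2:0→1, w6:1→0
  Δ3: w4:0→1
  (3Δ to stable)
t=1 Δ0: w2=1 w7=0 w6=0 clk=1 w0=1 w5=1 w3=1 w8=0 w4=1
  Δ1: clk:1→0
  (1Δ to stable)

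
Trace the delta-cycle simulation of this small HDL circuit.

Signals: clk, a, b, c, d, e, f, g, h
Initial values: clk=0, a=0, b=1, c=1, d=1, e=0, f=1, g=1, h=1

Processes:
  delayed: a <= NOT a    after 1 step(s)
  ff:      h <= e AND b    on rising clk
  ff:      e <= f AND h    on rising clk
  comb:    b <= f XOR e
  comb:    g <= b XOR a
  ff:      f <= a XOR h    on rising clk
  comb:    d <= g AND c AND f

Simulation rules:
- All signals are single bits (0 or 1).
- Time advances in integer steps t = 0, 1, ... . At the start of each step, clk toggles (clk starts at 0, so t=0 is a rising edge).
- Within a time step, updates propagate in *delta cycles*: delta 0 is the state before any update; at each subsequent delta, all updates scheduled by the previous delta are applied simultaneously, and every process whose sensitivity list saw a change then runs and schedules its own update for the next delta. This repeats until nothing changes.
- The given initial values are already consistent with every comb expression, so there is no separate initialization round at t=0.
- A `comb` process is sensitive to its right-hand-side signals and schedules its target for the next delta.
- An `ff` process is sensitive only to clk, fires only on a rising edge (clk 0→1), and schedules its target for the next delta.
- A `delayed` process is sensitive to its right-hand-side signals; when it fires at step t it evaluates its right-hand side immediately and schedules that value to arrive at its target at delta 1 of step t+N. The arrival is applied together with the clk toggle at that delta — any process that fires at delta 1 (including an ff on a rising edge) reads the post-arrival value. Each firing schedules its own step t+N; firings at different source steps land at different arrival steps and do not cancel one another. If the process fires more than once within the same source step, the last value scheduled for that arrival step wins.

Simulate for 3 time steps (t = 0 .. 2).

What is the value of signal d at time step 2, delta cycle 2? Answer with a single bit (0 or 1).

[bits: d,g,a,b,e,clk,c,f,h]
t=0: Δ0=110100111 Δ1=110101111 Δ2=110111110 Δ3=110011110 Δ4=100011110 Δ5=000011110 | 5Δ
t=1: Δ0=000011110 Δ1=000010110 | 1Δ
t=2: Δ0=000010110 Δ1=000011110 Δ2=000001100 | 2Δ

0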